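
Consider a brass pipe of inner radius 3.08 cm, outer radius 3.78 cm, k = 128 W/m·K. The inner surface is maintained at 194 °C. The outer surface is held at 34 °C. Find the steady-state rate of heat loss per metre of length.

Q' = 2πk·ΔT/ln(r₂/r₁) = 2π × 128 × 160 / ln(0.0378/0.0308) = 6.28×10^5 W/m

Q' = 628 kW/m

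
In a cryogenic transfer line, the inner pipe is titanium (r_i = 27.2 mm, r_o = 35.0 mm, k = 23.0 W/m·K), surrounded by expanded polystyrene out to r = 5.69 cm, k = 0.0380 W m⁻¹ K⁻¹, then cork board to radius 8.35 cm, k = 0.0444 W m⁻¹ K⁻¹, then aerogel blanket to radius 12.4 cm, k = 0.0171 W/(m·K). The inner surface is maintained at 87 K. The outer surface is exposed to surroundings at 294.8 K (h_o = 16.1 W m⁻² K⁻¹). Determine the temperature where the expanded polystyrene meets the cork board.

Treat each layer as a resistance in series:
  R'_titanium = ln(0.0350/0.0272)/(2πk) = 0.2521/(2π·23.0) = 0.001745 m·K/W
  R'_expanded polystyrene = ln(0.0569/0.0350)/(2πk) = 0.4859/(2π·0.0380) = 2.035 m·K/W
  R'_cork board = ln(0.0835/0.0569)/(2πk) = 0.3836/(2π·0.0444) = 1.375 m·K/W
  R'_aerogel blanket = ln(0.124/0.0835)/(2πk) = 0.3954/(2π·0.0171) = 3.680 m·K/W
  R'_conv,out = 1/(2πr h) = 1/(2π·0.124·16.1) = 0.07972 m·K/W
ΣR = 0.001745 + 2.035 + 1.375 + 3.680 + 0.07972 = 7.171 m·K/W
Q' = ΔT/ΣR = (87 K − 294.8 K)/7.171 = -28.98 W/m
From the inner boundary to the expanded polystyrene/cork board interface, ΣR_partial = 2.037 m·K/W.
T_interface = T_in − Q'·ΣR_partial = 87 K − (-28.98)(2.037) = 146 K

T = 146 K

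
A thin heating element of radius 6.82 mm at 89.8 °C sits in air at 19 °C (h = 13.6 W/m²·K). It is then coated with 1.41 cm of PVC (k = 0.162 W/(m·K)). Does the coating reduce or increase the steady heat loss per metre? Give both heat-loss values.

Critical radius for a cylinder: r_cr = k/h = 0.0119 m = 1.19 cm.
Outer radius after coating: r₂ = 0.00682 + 0.0141 = 0.02092 m.
r₁ < r_cr < r₂: heat loss rises to a maximum at r_cr then falls. Whether the coating helps depends on whether Q(r₂) has dropped back below Q(r₁).
Bare: R = 1/(2πr₁h) = 1.716 m·K/W; Q = 70.8/1.716 = 41.3 W/m.
Coated: R = R_cond + R_conv = 1.661 m·K/W; Q = 70.8/1.661 = 42.6 W/m.

increases: 41.3 → 42.6 W/m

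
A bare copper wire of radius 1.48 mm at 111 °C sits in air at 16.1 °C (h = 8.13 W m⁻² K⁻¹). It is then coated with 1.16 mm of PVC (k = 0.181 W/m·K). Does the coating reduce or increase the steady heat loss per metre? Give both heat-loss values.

Critical radius for a cylinder: r_cr = k/h = 0.0223 m = 2.23 cm.
Outer radius after coating: r₂ = 0.00148 + 0.00116 = 0.00264 m.
Since r₁ < r_cr and r₂ ≤ r_cr, the coating moves toward the maximum at r_cr — heat loss rises.
Bare: R = 1/(2πr₁h) = 13.23 m·K/W; Q = 94.9/13.23 = 7.17 W/m.
Coated: R = R_cond + R_conv = 7.924 m·K/W; Q = 94.9/7.924 = 12.0 W/m.

increases: 7.17 → 12.0 W/m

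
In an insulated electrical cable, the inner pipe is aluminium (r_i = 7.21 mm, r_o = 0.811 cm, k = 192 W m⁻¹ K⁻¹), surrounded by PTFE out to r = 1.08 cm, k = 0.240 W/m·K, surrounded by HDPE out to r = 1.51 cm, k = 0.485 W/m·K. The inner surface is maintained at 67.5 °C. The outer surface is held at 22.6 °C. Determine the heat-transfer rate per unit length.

Q' = 150 W/m

Resistance network (inner→outer):
  R'_aluminium = ln(0.00811/0.00721)/(2πk) = 0.1176/(2π·192) = 9.751×10^-5 m·K/W
  R'_PTFE = ln(0.0108/0.00811)/(2πk) = 0.2864/(2π·0.240) = 0.1900 m·K/W
  R'_HDPE = ln(0.0151/0.0108)/(2πk) = 0.3351/(2π·0.485) = 0.1100 m·K/W
ΣR = 9.751×10^-5 + 0.1900 + 0.1100 = 0.3001 m·K/W
Q' = ΔT/ΣR = (67.5 °C − 22.6 °C)/0.3001 = 150 W/m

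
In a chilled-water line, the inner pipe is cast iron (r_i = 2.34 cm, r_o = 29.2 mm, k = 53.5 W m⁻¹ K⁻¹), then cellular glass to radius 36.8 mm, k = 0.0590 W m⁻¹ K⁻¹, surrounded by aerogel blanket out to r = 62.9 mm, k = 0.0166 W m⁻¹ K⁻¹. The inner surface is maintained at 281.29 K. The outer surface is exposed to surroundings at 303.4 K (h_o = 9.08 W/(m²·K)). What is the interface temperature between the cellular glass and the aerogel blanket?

T = 283.6 K

Series thermal resistances, inner to outer:
  R'_cast iron = ln(0.0292/0.0234)/(2πk) = 0.2214/(2π·53.5) = 6.587×10^-4 m·K/W
  R'_cellular glass = ln(0.0368/0.0292)/(2πk) = 0.2313/(2π·0.0590) = 0.6240 m·K/W
  R'_aerogel blanket = ln(0.0629/0.0368)/(2πk) = 0.5360/(2π·0.0166) = 5.139 m·K/W
  R'_conv,out = 1/(2πr h) = 1/(2π·0.0629·9.08) = 0.2787 m·K/W
ΣR = 6.587×10^-4 + 0.6240 + 5.139 + 0.2787 = 6.042 m·K/W
Q' = ΔT/ΣR = (281.29 K − 303.4 K)/6.042 = -3.659 W/m
From the inner boundary to the cellular glass/aerogel blanket interface, ΣR_partial = 0.6247 m·K/W.
T_interface = T_in − Q'·ΣR_partial = 281.29 K − (-3.659)(0.6247) = 283.6 K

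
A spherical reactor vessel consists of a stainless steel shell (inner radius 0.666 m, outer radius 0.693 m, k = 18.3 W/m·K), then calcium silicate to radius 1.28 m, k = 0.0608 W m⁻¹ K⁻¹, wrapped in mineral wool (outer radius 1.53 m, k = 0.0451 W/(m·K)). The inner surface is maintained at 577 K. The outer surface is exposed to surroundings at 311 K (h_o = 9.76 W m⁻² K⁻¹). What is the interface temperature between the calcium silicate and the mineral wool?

Series thermal resistances, inner to outer:
  R_stainless steel = (1/0.666 − 1/0.693)/(4πk) = 0.05850/(4π·18.3) = 2.544×10^-4 K/W
  R_calcium silicate = (1/0.693 − 1/1.28)/(4πk) = 0.6618/(4π·0.0608) = 0.8661 K/W
  R_mineral wool = (1/1.28 − 1/1.53)/(4πk) = 0.1277/(4π·0.0451) = 0.2252 K/W
  R_conv,out = 1/(4πr²h) = 1/(4π·1.53²·9.76) = 0.003483 K/W
ΣR = 2.544×10^-4 + 0.8661 + 0.2252 + 0.003483 = 1.095 K/W
Q = ΔT/ΣR = (577 K − 311 K)/1.095 = 242.9 W
From the inner boundary to the calcium silicate/mineral wool interface, ΣR_partial = 0.8664 K/W.
T_interface = T_in − Q·ΣR_partial = 577 K − (242.9)(0.8664) = 366.6 K

T = 366.6 K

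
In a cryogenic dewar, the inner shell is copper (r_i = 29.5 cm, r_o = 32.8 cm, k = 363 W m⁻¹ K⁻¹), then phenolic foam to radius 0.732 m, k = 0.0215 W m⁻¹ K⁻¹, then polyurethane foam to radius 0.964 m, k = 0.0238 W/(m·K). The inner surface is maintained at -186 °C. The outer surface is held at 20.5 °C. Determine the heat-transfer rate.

Q = 28.2 W

Treat each layer as a resistance in series:
  R_copper = (1/0.295 − 1/0.328)/(4πk) = 0.3411/(4π·363) = 7.477×10^-5 K/W
  R_phenolic foam = (1/0.328 − 1/0.732)/(4πk) = 1.683/(4π·0.0215) = 6.228 K/W
  R_polyurethane foam = (1/0.732 − 1/0.964)/(4πk) = 0.3288/(4π·0.0238) = 1.099 K/W
ΣR = 7.477×10^-5 + 6.228 + 1.099 = 7.327 K/W
Q = ΔT/ΣR = (-186 °C − 20.5 °C)/7.327 = -28.2 W
(Negative Q ⇒ heat flows inward; heat gain = 28.2 W.)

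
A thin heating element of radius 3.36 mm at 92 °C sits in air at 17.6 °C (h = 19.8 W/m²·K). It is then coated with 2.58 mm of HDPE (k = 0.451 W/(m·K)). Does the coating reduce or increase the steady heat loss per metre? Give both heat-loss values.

increases: 31.1 → 47.9 W/m

Critical radius for a cylinder: r_cr = k/h = 0.0228 m = 2.28 cm.
Outer radius after coating: r₂ = 0.00336 + 0.00258 = 0.00594 m.
Since r₁ < r_cr and r₂ ≤ r_cr, the coating moves toward the maximum at r_cr — heat loss rises.
Bare: R = 1/(2πr₁h) = 2.392 m·K/W; Q = 74.4/2.392 = 31.1 W/m.
Coated: R = R_cond + R_conv = 1.554 m·K/W; Q = 74.4/1.554 = 47.9 W/m.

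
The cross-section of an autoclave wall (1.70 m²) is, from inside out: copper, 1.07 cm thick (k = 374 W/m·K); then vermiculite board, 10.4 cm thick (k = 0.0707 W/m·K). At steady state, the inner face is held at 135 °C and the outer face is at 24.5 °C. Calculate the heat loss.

Series thermal resistances, inner to outer:
  R_copper = L/(kA) = 0.0107/(374·1.70) = 1.683×10^-5 K/W
  R_vermiculite board = L/(kA) = 0.104/(0.0707·1.70) = 0.8653 K/W
ΣR = 1.683×10^-5 + 0.8653 = 0.8653 K/W
Q = ΔT/ΣR = (135 °C − 24.5 °C)/0.8653 = 128 W

Q = 128 W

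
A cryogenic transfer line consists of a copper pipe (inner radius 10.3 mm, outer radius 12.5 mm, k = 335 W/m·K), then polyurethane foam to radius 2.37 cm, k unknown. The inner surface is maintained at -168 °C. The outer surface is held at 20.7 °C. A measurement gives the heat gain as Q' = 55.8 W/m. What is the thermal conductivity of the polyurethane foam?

ΣR = ΔT/Q' = |-168 − 20.7|/55.8 = 3.382 m·K/W
Known resistances:
  R'_copper = ln(0.0125/0.0103)/(2πk) = 0.1936/(2π·335) = 9.197×10^-5 m·K/W
R_polyurethane foam = ΣR − ΣR_known = 3.382 − 9.197×10^-5 = 3.382 m·K/W
ln(r₂/r₁)/(2πk) = 3.382 ⇒ k = 0.6397/(2π·3.382) = 0.0301 W/m·K

k = 0.0301 W/m·K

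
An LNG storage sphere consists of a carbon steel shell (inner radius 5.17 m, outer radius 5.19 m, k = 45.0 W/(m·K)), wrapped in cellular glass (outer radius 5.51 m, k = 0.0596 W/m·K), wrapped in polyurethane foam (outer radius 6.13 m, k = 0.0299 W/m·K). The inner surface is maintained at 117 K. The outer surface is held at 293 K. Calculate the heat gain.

Q = 2.76 kW

Treat each layer as a resistance in series:
  R_carbon steel = (1/5.17 − 1/5.19)/(4πk) = 7.454×10^-4/(4π·45.0) = 1.318×10^-6 K/W
  R_cellular glass = (1/5.19 − 1/5.51)/(4πk) = 0.01119/(4π·0.0596) = 0.01494 K/W
  R_polyurethane foam = (1/5.51 − 1/6.13)/(4πk) = 0.01836/(4π·0.0299) = 0.04885 K/W
ΣR = 1.318×10^-6 + 0.01494 + 0.04885 = 0.06379 K/W
Q = ΔT/ΣR = (117 K − 293 K)/0.06379 = -2760 W
(Negative Q ⇒ heat flows inward; heat gain = 2760 W.)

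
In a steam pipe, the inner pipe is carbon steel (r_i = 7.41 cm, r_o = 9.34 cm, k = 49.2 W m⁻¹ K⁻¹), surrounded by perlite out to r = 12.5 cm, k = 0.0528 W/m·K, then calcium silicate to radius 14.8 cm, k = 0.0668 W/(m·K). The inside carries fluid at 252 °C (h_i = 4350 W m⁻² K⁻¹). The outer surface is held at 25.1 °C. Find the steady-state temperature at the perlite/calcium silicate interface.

T = 96.3 °C

Resistance network (inner→outer):
  R'_conv,in = 1/(2πr h) = 1/(2π·0.0741·4350) = 4.938×10^-4 m·K/W
  R'_carbon steel = ln(0.0934/0.0741)/(2πk) = 0.2315/(2π·49.2) = 7.488×10^-4 m·K/W
  R'_perlite = ln(0.125/0.0934)/(2πk) = 0.2914/(2π·0.0528) = 0.8784 m·K/W
  R'_calcium silicate = ln(0.148/0.125)/(2πk) = 0.1689/(2π·0.0668) = 0.4024 m·K/W
ΣR = 4.938×10^-4 + 7.488×10^-4 + 0.8784 + 0.4024 = 1.282 m·K/W
Q' = ΔT/ΣR = (252 °C − 25.1 °C)/1.282 = 177.0 W/m
From the inner boundary to the perlite/calcium silicate interface, ΣR_partial = 0.8796 m·K/W.
T_interface = T_in − Q'·ΣR_partial = 252 °C − (177.0)(0.8796) = 96.3 °C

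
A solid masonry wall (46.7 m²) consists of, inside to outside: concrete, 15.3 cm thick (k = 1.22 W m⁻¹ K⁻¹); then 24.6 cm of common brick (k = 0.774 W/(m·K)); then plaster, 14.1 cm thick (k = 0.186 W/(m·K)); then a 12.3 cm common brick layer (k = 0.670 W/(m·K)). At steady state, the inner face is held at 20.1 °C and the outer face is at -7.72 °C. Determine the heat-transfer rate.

Resistance network (inner→outer):
  R_concrete = L/(kA) = 0.153/(1.22·46.7) = 0.002685 K/W
  R_common brick = L/(kA) = 0.246/(0.774·46.7) = 0.006806 K/W
  R_plaster = L/(kA) = 0.141/(0.186·46.7) = 0.01623 K/W
  R_common brick = L/(kA) = 0.123/(0.670·46.7) = 0.003931 K/W
ΣR = 0.002685 + 0.006806 + 0.01623 + 0.003931 = 0.02965 K/W
Q = ΔT/ΣR = (20.1 °C − -7.72 °C)/0.02965 = 938 W

Q = 938 W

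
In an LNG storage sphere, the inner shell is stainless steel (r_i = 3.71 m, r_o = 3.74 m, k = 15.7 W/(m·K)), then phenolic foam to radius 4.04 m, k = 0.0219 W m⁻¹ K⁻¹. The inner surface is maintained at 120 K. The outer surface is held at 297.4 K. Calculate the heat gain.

Series thermal resistances, inner to outer:
  R_stainless steel = (1/3.71 − 1/3.74)/(4πk) = 0.002162/(4π·15.7) = 1.096×10^-5 K/W
  R_phenolic foam = (1/3.74 − 1/4.04)/(4πk) = 0.01985/(4π·0.0219) = 0.07215 K/W
ΣR = 1.096×10^-5 + 0.07215 = 0.07216 K/W
Q = ΔT/ΣR = (120 K − 297.4 K)/0.07216 = -2460 W
(Negative Q ⇒ heat flows inward; heat gain = 2460 W.)

Q = 2460 W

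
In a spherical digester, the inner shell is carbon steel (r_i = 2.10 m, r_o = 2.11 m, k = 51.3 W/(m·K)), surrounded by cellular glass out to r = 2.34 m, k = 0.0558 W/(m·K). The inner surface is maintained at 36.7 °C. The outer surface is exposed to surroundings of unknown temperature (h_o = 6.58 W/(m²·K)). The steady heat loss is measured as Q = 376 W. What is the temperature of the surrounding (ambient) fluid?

Sum the resistances:
  R_carbon steel = (1/2.10 − 1/2.11)/(4πk) = 0.002257/(4π·51.3) = 3.501×10^-6 K/W
  R_cellular glass = (1/2.11 − 1/2.34)/(4πk) = 0.04658/(4π·0.0558) = 0.06643 K/W
  R_conv,out = 1/(4πr²h) = 1/(4π·2.34²·6.58) = 0.002209 K/W
ΣR = 0.06865 K/W
ΔT = Q·ΣR = 376 × 0.06865 = 25.81 K
Heat flows outward, so T_out = T_in − ΔT = 36.7 − 25.81 = 10.9 °C

T_out = 10.9 °C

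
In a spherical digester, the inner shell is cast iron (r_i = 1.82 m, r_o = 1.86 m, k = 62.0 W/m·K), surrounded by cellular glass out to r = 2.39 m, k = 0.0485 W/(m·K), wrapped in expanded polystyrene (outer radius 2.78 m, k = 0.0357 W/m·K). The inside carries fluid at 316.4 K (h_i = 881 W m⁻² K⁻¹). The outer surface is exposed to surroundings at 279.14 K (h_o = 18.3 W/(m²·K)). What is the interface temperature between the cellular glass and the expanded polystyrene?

Resistance network (inner→outer):
  R_conv,in = 1/(4πr²h) = 1/(4π·1.82²·881) = 2.727×10^-5 K/W
  R_cast iron = (1/1.82 − 1/1.86)/(4πk) = 0.01182/(4π·62.0) = 1.517×10^-5 K/W
  R_cellular glass = (1/1.86 − 1/2.39)/(4πk) = 0.1192/(4π·0.0485) = 0.1956 K/W
  R_expanded polystyrene = (1/2.39 − 1/2.78)/(4πk) = 0.05870/(4π·0.0357) = 0.1308 K/W
  R_conv,out = 1/(4πr²h) = 1/(4π·2.78²·18.3) = 5.627×10^-4 K/W
ΣR = 2.727×10^-5 + 1.517×10^-5 + 0.1956 + 0.1308 + 5.627×10^-4 = 0.3270 K/W
Q = ΔT/ΣR = (316.4 K − 279.14 K)/0.3270 = 113.9 W
From the inner boundary to the cellular glass/expanded polystyrene interface, ΣR_partial = 0.1956 K/W.
T_interface = T_in − Q·ΣR_partial = 316.4 K − (113.9)(0.1956) = 294.1 K

T = 294.1 K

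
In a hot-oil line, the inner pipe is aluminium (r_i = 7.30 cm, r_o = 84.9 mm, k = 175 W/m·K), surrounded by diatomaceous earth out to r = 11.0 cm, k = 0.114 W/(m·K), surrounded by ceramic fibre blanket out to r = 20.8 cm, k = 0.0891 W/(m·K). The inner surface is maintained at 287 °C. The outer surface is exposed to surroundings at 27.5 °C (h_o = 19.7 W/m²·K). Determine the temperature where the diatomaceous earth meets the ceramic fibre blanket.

Series thermal resistances, inner to outer:
  R'_aluminium = ln(0.0849/0.0730)/(2πk) = 0.1510/(2π·175) = 1.373×10^-4 m·K/W
  R'_diatomaceous earth = ln(0.110/0.0849)/(2πk) = 0.2590/(2π·0.114) = 0.3616 m·K/W
  R'_ceramic fibre blanket = ln(0.208/0.110)/(2πk) = 0.6371/(2π·0.0891) = 1.138 m·K/W
  R'_conv,out = 1/(2πr h) = 1/(2π·0.208·19.7) = 0.03884 m·K/W
ΣR = 1.373×10^-4 + 0.3616 + 1.138 + 0.03884 = 1.539 m·K/W
Q' = ΔT/ΣR = (287 °C − 27.5 °C)/1.539 = 168.6 W/m
From the inner boundary to the diatomaceous earth/ceramic fibre blanket interface, ΣR_partial = 0.3617 m·K/W.
T_interface = T_in − Q'·ΣR_partial = 287 °C − (168.6)(0.3617) = 226 °C

T = 226 °C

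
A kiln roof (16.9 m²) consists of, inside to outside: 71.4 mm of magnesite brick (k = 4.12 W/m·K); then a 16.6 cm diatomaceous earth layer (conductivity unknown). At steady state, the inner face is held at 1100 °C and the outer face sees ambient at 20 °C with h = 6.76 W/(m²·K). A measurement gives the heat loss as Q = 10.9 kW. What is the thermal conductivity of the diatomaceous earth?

ΣR = ΔT/Q = |1100 − 20|/10900 = 0.09908 K/W
Known resistances:
  R_magnesite brick = L/(kA) = 0.0714/(4.12·16.9) = 0.001025 K/W
  R_conv,out = 1/(hA) = 1/(6.76·16.9) = 0.008753 K/W
R_diatomaceous earth = ΣR − ΣR_known = 0.09908 − 0.009778 = 0.08930 K/W
L/(kA) = 0.08930 ⇒ k = 0.166/(0.08930·16.9) = 0.110 W/m·K

k = 0.110 W/m·K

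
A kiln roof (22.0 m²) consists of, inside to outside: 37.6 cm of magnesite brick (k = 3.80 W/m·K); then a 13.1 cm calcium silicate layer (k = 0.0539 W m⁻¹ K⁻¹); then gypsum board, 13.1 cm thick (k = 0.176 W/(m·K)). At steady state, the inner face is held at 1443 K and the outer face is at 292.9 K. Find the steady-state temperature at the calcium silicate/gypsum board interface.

T = 554 K

Treat each layer as a resistance in series:
  R_magnesite brick = L/(kA) = 0.376/(3.80·22.0) = 0.004498 K/W
  R_calcium silicate = L/(kA) = 0.131/(0.0539·22.0) = 0.1105 K/W
  R_gypsum board = L/(kA) = 0.131/(0.176·22.0) = 0.03383 K/W
ΣR = 0.004498 + 0.1105 + 0.03383 = 0.1488 K/W
Q = ΔT/ΣR = (1443 K − 292.9 K)/0.1488 = 7729 W
From the inner boundary to the calcium silicate/gypsum board interface, ΣR_partial = 0.1150 K/W.
T_interface = T_in − Q·ΣR_partial = 1443 K − (7729)(0.1150) = 554 K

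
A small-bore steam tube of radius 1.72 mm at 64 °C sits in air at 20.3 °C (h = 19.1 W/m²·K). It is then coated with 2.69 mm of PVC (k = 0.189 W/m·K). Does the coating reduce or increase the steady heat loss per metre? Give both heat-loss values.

Critical radius for a cylinder: r_cr = k/h = 0.00990 m = 0.990 cm.
Outer radius after coating: r₂ = 0.00172 + 0.00269 = 0.00441 m.
Since r₁ < r_cr and r₂ ≤ r_cr, the coating moves toward the maximum at r_cr — heat loss rises.
Bare: R = 1/(2πr₁h) = 4.845 m·K/W; Q = 43.7/4.845 = 9.02 W/m.
Coated: R = R_cond + R_conv = 2.682 m·K/W; Q = 43.7/2.682 = 16.3 W/m.

increases: 9.02 → 16.3 W/m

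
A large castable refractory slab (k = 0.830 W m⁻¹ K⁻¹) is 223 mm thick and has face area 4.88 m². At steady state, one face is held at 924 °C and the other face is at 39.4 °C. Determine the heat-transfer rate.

Q = kA·ΔT/L = 0.830 × 4.88 × |924 °C − 39.4 °C| / 0.223 = 16100 W

Q = 16100 W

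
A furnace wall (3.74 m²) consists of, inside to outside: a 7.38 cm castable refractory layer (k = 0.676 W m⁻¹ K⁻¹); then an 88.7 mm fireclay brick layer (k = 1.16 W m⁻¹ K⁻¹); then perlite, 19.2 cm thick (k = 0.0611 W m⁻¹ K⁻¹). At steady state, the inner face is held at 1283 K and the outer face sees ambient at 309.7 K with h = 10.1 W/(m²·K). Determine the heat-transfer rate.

Resistance network (inner→outer):
  R_castable refractory = L/(kA) = 0.0738/(0.676·3.74) = 0.02919 K/W
  R_fireclay brick = L/(kA) = 0.0887/(1.16·3.74) = 0.02045 K/W
  R_perlite = L/(kA) = 0.192/(0.0611·3.74) = 0.8402 K/W
  R_conv,out = 1/(hA) = 1/(10.1·3.74) = 0.02647 K/W
ΣR = 0.02919 + 0.02045 + 0.8402 + 0.02647 = 0.9163 K/W
Q = ΔT/ΣR = (1283 K − 309.7 K)/0.9163 = 1060 W

Q = 1060 W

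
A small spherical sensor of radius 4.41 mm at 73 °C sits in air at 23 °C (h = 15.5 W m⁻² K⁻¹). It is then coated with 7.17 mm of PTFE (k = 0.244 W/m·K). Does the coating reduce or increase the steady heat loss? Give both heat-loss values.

Critical radius for a sphere: r_cr = 2k/h = 0.0315 m = 3.15 cm.
Outer radius after coating: r₂ = 0.00441 + 0.00717 = 0.01158 m.
Since r₁ < r_cr and r₂ ≤ r_cr, the coating moves toward the maximum at r_cr — heat loss rises.
Bare: R = 1/(4πr₁²h) = 264.0 K/W; Q = 50/264.0 = 0.189 W.
Coated: R = R_cond + R_conv = 84.08 K/W; Q = 50/84.08 = 0.595 W.

increases: 0.189 → 0.595 W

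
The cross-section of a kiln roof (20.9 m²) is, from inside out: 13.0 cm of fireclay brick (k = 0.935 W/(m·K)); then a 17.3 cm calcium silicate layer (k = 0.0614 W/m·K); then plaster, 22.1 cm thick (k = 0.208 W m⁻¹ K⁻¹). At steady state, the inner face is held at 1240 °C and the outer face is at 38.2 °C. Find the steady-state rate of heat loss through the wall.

Q = 6250 W

Treat each layer as a resistance in series:
  R_fireclay brick = L/(kA) = 0.130/(0.935·20.9) = 0.006653 K/W
  R_calcium silicate = L/(kA) = 0.173/(0.0614·20.9) = 0.1348 K/W
  R_plaster = L/(kA) = 0.221/(0.208·20.9) = 0.05084 K/W
ΣR = 0.006653 + 0.1348 + 0.05084 = 0.1923 K/W
Q = ΔT/ΣR = (1240 °C − 38.2 °C)/0.1923 = 6250 W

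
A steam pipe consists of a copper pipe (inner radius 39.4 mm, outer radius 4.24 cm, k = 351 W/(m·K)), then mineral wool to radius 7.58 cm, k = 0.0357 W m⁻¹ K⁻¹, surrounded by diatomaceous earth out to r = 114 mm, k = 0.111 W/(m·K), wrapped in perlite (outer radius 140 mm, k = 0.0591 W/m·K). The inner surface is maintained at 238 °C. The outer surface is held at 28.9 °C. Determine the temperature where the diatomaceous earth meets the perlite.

T = 59.9 °C

Series thermal resistances, inner to outer:
  R'_copper = ln(0.0424/0.0394)/(2πk) = 0.07338/(2π·351) = 3.327×10^-5 m·K/W
  R'_mineral wool = ln(0.0758/0.0424)/(2πk) = 0.5809/(2π·0.0357) = 2.590 m·K/W
  R'_diatomaceous earth = ln(0.114/0.0758)/(2πk) = 0.4081/(2π·0.111) = 0.5851 m·K/W
  R'_perlite = ln(0.140/0.114)/(2πk) = 0.2054/(2π·0.0591) = 0.5533 m·K/W
ΣR = 3.327×10^-5 + 2.590 + 0.5851 + 0.5533 = 3.728 m·K/W
Q' = ΔT/ΣR = (238 °C − 28.9 °C)/3.728 = 56.09 W/m
From the inner boundary to the diatomaceous earth/perlite interface, ΣR_partial = 3.175 m·K/W.
T_interface = T_in − Q'·ΣR_partial = 238 °C − (56.09)(3.175) = 59.9 °C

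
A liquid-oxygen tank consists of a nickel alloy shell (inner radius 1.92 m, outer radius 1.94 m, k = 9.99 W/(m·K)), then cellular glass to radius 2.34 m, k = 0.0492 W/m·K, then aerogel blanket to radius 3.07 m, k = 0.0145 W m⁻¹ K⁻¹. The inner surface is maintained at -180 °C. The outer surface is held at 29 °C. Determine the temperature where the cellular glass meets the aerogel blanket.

Resistance network (inner→outer):
  R_nickel alloy = (1/1.92 − 1/1.94)/(4πk) = 0.005369/(4π·9.99) = 4.277×10^-5 K/W
  R_cellular glass = (1/1.94 − 1/2.34)/(4πk) = 0.08811/(4π·0.0492) = 0.1425 K/W
  R_aerogel blanket = (1/2.34 − 1/3.07)/(4πk) = 0.1016/(4π·0.0145) = 0.5577 K/W
ΣR = 4.277×10^-5 + 0.1425 + 0.5577 = 0.7002 K/W
Q = ΔT/ΣR = (-180 °C − 29 °C)/0.7002 = -298.5 W
From the inner boundary to the cellular glass/aerogel blanket interface, ΣR_partial = 0.1425 K/W.
T_interface = T_in − Q·ΣR_partial = -180 °C − (-298.5)(0.1425) = -137 °C

T = -137 °C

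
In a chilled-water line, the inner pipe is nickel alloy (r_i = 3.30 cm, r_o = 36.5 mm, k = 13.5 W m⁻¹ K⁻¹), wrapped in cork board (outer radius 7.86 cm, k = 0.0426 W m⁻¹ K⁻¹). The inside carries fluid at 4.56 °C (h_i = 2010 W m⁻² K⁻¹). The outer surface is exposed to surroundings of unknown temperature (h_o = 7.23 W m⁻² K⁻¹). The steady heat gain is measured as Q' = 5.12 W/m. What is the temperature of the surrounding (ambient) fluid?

T_out = 20.7 °C

Series resistances:
  R'_conv,in = 1/(2πr h) = 1/(2π·0.0330·2010) = 0.002399 m·K/W
  R'_nickel alloy = ln(0.0365/0.0330)/(2πk) = 0.1008/(2π·13.5) = 0.001188 m·K/W
  R'_cork board = ln(0.0786/0.0365)/(2πk) = 0.7671/(2π·0.0426) = 2.866 m·K/W
  R'_conv,out = 1/(2πr h) = 1/(2π·0.0786·7.23) = 0.2801 m·K/W
ΣR = 3.149 m·K/W
ΔT = Q'·ΣR = 5.12 × 3.149 = 16.12 K
Heat flows inward, so T_out = T_in + ΔT = 4.56 + 16.12 = 20.7 °C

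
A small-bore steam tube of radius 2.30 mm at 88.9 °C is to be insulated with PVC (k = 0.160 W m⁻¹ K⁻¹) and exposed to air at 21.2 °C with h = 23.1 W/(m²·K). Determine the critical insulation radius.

For a cylinder, r_cr = k_ins/h = 0.160/23.1 = 0.00693 m = 0.693 cm

r_cr = 0.693 cm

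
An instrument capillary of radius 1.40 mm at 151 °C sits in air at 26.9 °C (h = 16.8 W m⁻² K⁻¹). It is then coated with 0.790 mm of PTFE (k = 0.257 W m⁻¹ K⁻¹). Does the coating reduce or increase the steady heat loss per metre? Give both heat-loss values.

Critical radius for a cylinder: r_cr = k/h = 0.0153 m = 1.53 cm.
Outer radius after coating: r₂ = 0.00140 + 7.90×10^-4 = 0.002190 m.
Since r₁ < r_cr and r₂ ≤ r_cr, the coating moves toward the maximum at r_cr — heat loss rises.
Bare: R = 1/(2πr₁h) = 6.767 m·K/W; Q = 124.1/6.767 = 18.3 W/m.
Coated: R = R_cond + R_conv = 4.603 m·K/W; Q = 124.1/4.603 = 27.0 W/m.

increases: 18.3 → 27.0 W/m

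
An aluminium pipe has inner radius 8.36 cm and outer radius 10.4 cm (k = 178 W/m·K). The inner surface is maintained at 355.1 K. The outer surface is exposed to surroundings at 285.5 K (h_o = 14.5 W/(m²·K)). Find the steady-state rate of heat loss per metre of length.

Q' = 658 W/m

Treat each layer as a resistance in series:
  R'_aluminium = ln(0.104/0.0836)/(2πk) = 0.2183/(2π·178) = 1.952×10^-4 m·K/W
  R'_conv,out = 1/(2πr h) = 1/(2π·0.104·14.5) = 0.1055 m·K/W
ΣR = 1.952×10^-4 + 0.1055 = 0.1057 m·K/W
Q' = ΔT/ΣR = (355.1 K − 285.5 K)/0.1057 = 658 W/m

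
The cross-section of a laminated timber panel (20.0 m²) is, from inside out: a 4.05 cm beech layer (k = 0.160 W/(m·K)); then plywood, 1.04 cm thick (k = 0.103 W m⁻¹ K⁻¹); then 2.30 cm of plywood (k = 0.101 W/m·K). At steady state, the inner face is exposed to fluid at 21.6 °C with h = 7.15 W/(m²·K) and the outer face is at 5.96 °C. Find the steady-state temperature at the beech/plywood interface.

T = 13.1 °C

Treat each layer as a resistance in series:
  R_conv,in = 1/(hA) = 1/(7.15·20.0) = 0.006993 K/W
  R_beech = L/(kA) = 0.0405/(0.160·20.0) = 0.01266 K/W
  R_plywood = L/(kA) = 0.0104/(0.103·20.0) = 0.005049 K/W
  R_plywood = L/(kA) = 0.0230/(0.101·20.0) = 0.01139 K/W
ΣR = 0.006993 + 0.01266 + 0.005049 + 0.01139 = 0.03609 K/W
Q = ΔT/ΣR = (21.6 °C − 5.96 °C)/0.03609 = 433.4 W
From the inner boundary to the beech/plywood interface, ΣR_partial = 0.01965 K/W.
T_interface = T_in − Q·ΣR_partial = 21.6 °C − (433.4)(0.01965) = 13.1 °C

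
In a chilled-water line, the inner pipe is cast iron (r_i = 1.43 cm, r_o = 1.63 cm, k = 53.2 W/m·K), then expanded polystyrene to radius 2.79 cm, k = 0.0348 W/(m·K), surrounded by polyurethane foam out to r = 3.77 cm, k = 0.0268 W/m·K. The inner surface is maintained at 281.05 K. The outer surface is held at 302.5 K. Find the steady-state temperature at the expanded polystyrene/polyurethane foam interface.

T = 293.5 K

Treat each layer as a resistance in series:
  R'_cast iron = ln(0.0163/0.0143)/(2πk) = 0.1309/(2π·53.2) = 3.916×10^-4 m·K/W
  R'_expanded polystyrene = ln(0.0279/0.0163)/(2πk) = 0.5375/(2π·0.0348) = 2.458 m·K/W
  R'_polyurethane foam = ln(0.0377/0.0279)/(2πk) = 0.3010/(2π·0.0268) = 1.788 m·K/W
ΣR = 3.916×10^-4 + 2.458 + 1.788 = 4.246 m·K/W
Q' = ΔT/ΣR = (281.05 K − 302.5 K)/4.246 = -5.052 W/m
From the inner boundary to the expanded polystyrene/polyurethane foam interface, ΣR_partial = 2.458 m·K/W.
T_interface = T_in − Q'·ΣR_partial = 281.05 K − (-5.052)(2.458) = 293.5 K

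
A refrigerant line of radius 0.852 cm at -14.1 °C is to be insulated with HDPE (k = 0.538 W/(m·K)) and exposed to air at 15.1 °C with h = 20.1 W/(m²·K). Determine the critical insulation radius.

For a cylinder, r_cr = k_ins/h = 0.538/20.1 = 0.0268 m = 2.68 cm

r_cr = 2.68 cm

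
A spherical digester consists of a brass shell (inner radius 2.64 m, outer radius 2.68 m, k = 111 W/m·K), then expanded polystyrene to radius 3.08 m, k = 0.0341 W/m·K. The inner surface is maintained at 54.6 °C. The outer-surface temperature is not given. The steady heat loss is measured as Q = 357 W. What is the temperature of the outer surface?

T_out = 14.2 °C

Sum the resistances:
  R_brass = (1/2.64 − 1/2.68)/(4πk) = 0.005654/(4π·111) = 4.053×10^-6 K/W
  R_expanded polystyrene = (1/2.68 − 1/3.08)/(4πk) = 0.04846/(4π·0.0341) = 0.1131 K/W
ΣR = 0.1131 K/W
ΔT = Q·ΣR = 357 × 0.1131 = 40.38 K
Heat flows outward, so T_out = T_in − ΔT = 54.6 − 40.38 = 14.2 °C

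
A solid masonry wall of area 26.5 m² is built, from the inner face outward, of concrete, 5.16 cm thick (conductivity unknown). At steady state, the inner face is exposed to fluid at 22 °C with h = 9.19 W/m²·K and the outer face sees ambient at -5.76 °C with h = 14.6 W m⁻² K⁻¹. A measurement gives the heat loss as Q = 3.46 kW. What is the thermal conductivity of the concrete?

k = 1.46 W/m·K

ΣR = ΔT/Q = |22 − -5.76|/3460 = 0.008023 K/W
Known resistances:
  R_conv,in = 1/(hA) = 1/(9.19·26.5) = 0.004106 K/W
  R_conv,out = 1/(hA) = 1/(14.6·26.5) = 0.002585 K/W
R_concrete = ΣR − ΣR_known = 0.008023 − 0.006691 = 0.001332 K/W
L/(kA) = 0.001332 ⇒ k = 0.0516/(0.001332·26.5) = 1.46 W/m·K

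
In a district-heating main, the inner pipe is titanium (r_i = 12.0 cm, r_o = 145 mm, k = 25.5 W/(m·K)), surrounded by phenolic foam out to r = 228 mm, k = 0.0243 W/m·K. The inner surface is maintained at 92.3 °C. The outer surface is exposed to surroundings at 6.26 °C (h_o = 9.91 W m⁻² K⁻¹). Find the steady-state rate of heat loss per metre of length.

Series thermal resistances, inner to outer:
  R'_titanium = ln(0.145/0.120)/(2πk) = 0.1892/(2π·25.5) = 0.001181 m·K/W
  R'_phenolic foam = ln(0.228/0.145)/(2πk) = 0.4526/(2π·0.0243) = 2.964 m·K/W
  R'_conv,out = 1/(2πr h) = 1/(2π·0.228·9.91) = 0.07044 m·K/W
ΣR = 0.001181 + 2.964 + 0.07044 = 3.036 m·K/W
Q' = ΔT/ΣR = (92.3 °C − 6.26 °C)/3.036 = 28.3 W/m

Q' = 28.3 W/m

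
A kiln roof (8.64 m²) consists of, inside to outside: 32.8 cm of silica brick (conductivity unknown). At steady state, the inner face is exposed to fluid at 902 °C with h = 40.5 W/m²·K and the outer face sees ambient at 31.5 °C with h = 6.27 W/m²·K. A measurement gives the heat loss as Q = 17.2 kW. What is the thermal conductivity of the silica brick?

ΣR = ΔT/Q = |902 − 31.5|/17200 = 0.05061 K/W
Known resistances:
  R_conv,in = 1/(hA) = 1/(40.5·8.64) = 0.002858 K/W
  R_conv,out = 1/(hA) = 1/(6.27·8.64) = 0.01846 K/W
R_silica brick = ΣR − ΣR_known = 0.05061 − 0.02132 = 0.02929 K/W
L/(kA) = 0.02929 ⇒ k = 0.328/(0.02929·8.64) = 1.30 W/m·K

k = 1.30 W/m·K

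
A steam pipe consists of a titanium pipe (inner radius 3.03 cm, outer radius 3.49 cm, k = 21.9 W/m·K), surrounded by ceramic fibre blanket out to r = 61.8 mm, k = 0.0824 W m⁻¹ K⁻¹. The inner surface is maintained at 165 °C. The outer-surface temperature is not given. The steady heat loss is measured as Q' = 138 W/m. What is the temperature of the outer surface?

Series resistances:
  R'_titanium = ln(0.0349/0.0303)/(2πk) = 0.1413/(2π·21.9) = 0.001027 m·K/W
  R'_ceramic fibre blanket = ln(0.0618/0.0349)/(2πk) = 0.5714/(2π·0.0824) = 1.104 m·K/W
ΣR = 1.105 m·K/W
ΔT = Q'·ΣR = 138 × 1.105 = 152.5 K
Heat flows outward, so T_out = T_in − ΔT = 165 − 152.5 = 12.5 °C

T_out = 12.5 °C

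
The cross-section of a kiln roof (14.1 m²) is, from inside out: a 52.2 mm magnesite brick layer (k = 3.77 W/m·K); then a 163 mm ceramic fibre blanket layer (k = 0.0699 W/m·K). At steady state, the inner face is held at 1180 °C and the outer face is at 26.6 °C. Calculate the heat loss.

Q = 6930 W

Treat each layer as a resistance in series:
  R_magnesite brick = L/(kA) = 0.0522/(3.77·14.1) = 9.820×10^-4 K/W
  R_ceramic fibre blanket = L/(kA) = 0.163/(0.0699·14.1) = 0.1654 K/W
ΣR = 9.820×10^-4 + 0.1654 = 0.1664 K/W
Q = ΔT/ΣR = (1180 °C − 26.6 °C)/0.1664 = 6930 W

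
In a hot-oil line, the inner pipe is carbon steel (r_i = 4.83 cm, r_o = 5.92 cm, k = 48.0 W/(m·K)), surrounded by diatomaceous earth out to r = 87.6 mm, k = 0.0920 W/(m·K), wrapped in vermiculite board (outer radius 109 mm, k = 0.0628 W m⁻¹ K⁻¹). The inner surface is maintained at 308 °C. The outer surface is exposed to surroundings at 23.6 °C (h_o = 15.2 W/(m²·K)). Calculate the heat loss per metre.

Series thermal resistances, inner to outer:
  R'_carbon steel = ln(0.0592/0.0483)/(2πk) = 0.2035/(2π·48.0) = 6.747×10^-4 m·K/W
  R'_diatomaceous earth = ln(0.0876/0.0592)/(2πk) = 0.3919/(2π·0.0920) = 0.6779 m·K/W
  R'_vermiculite board = ln(0.109/0.0876)/(2πk) = 0.2186/(2π·0.0628) = 0.5539 m·K/W
  R'_conv,out = 1/(2πr h) = 1/(2π·0.109·15.2) = 0.09606 m·K/W
ΣR = 6.747×10^-4 + 0.6779 + 0.5539 + 0.09606 = 1.329 m·K/W
Q' = ΔT/ΣR = (308 °C − 23.6 °C)/1.329 = 214 W/m

Q' = 214 W/m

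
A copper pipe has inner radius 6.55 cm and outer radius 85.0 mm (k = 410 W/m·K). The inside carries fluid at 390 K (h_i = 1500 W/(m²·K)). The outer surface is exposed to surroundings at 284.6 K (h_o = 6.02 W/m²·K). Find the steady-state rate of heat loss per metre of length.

Resistance network (inner→outer):
  R'_conv,in = 1/(2πr h) = 1/(2π·0.0655·1500) = 0.001620 m·K/W
  R'_copper = ln(0.0850/0.0655)/(2πk) = 0.2606/(2π·410) = 1.012×10^-4 m·K/W
  R'_conv,out = 1/(2πr h) = 1/(2π·0.0850·6.02) = 0.3110 m·K/W
ΣR = 0.001620 + 1.012×10^-4 + 0.3110 = 0.3127 m·K/W
Q' = ΔT/ΣR = (390 K − 284.6 K)/0.3127 = 337 W/m

Q' = 337 W/m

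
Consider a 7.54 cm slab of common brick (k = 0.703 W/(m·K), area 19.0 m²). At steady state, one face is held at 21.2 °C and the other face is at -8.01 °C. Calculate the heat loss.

Q = 5.17 kW

Q = kA·ΔT/L = 0.703 × 19.0 × |21.2 °C − -8.01 °C| / 0.0754 = 5170 W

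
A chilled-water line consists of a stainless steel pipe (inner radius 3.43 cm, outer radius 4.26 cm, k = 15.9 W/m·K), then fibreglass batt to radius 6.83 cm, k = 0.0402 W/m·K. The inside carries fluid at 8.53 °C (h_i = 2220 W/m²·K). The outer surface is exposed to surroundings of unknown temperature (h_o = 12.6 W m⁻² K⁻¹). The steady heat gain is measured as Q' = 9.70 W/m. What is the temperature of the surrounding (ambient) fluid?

T_out = 28.5 °C

Sum the resistances:
  R'_conv,in = 1/(2πr h) = 1/(2π·0.0343·2220) = 0.002090 m·K/W
  R'_stainless steel = ln(0.0426/0.0343)/(2πk) = 0.2167/(2π·15.9) = 0.002169 m·K/W
  R'_fibreglass batt = ln(0.0683/0.0426)/(2πk) = 0.4721/(2π·0.0402) = 1.869 m·K/W
  R'_conv,out = 1/(2πr h) = 1/(2π·0.0683·12.6) = 0.1849 m·K/W
ΣR = 2.058 m·K/W
ΔT = Q'·ΣR = 9.70 × 2.058 = 19.96 K
Heat flows inward, so T_out = T_in + ΔT = 8.53 + 19.96 = 28.5 °C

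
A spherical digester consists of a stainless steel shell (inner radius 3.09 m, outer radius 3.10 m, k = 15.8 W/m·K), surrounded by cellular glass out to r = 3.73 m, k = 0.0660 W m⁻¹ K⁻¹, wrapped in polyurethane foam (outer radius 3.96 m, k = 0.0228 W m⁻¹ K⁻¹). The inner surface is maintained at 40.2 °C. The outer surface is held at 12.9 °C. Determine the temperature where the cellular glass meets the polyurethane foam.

T = 25.3 °C

Series thermal resistances, inner to outer:
  R_stainless steel = (1/3.09 − 1/3.10)/(4πk) = 0.001044/(4π·15.8) = 5.258×10^-6 K/W
  R_cellular glass = (1/3.10 − 1/3.73)/(4πk) = 0.05448/(4π·0.0660) = 0.06569 K/W
  R_polyurethane foam = (1/3.73 − 1/3.96)/(4πk) = 0.01557/(4π·0.0228) = 0.05435 K/W
ΣR = 5.258×10^-6 + 0.06569 + 0.05435 = 0.1200 K/W
Q = ΔT/ΣR = (40.2 °C − 12.9 °C)/0.1200 = 227.5 W
From the inner boundary to the cellular glass/polyurethane foam interface, ΣR_partial = 0.06570 K/W.
T_interface = T_in − Q·ΣR_partial = 40.2 °C − (227.5)(0.06570) = 25.3 °C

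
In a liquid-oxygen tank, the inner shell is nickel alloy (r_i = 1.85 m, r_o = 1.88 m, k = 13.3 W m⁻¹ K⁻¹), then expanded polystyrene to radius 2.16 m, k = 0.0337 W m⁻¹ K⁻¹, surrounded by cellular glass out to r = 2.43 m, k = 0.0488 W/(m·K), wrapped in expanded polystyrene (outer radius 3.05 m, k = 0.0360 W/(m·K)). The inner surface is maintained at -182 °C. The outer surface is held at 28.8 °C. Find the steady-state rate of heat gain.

Q = 488 W

Series thermal resistances, inner to outer:
  R_nickel alloy = (1/1.85 − 1/1.88)/(4πk) = 0.008626/(4π·13.3) = 5.161×10^-5 K/W
  R_expanded polystyrene = (1/1.88 − 1/2.16)/(4πk) = 0.06895/(4π·0.0337) = 0.1628 K/W
  R_cellular glass = (1/2.16 − 1/2.43)/(4πk) = 0.05144/(4π·0.0488) = 0.08388 K/W
  R_expanded polystyrene = (1/2.43 − 1/3.05)/(4πk) = 0.08365/(4π·0.0360) = 0.1849 K/W
ΣR = 5.161×10^-5 + 0.1628 + 0.08388 + 0.1849 = 0.4316 K/W
Q = ΔT/ΣR = (-182 °C − 28.8 °C)/0.4316 = -488 W
(Negative Q ⇒ heat flows inward; heat gain = 488 W.)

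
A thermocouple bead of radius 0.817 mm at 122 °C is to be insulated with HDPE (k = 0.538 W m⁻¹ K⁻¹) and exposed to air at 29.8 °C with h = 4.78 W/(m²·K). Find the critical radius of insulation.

r_cr = 22.5 cm

For a sphere, r_cr = 2k_ins/h = 2·0.538/4.78 = 0.225 m = 22.5 cm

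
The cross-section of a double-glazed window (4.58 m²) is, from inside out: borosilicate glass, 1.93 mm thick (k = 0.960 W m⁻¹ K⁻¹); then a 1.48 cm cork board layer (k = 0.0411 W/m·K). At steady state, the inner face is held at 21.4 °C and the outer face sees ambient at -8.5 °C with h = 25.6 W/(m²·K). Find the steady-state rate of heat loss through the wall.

Q = 341 W

Treat each layer as a resistance in series:
  R_borosilicate glass = L/(kA) = 0.00193/(0.960·4.58) = 4.390×10^-4 K/W
  R_cork board = L/(kA) = 0.0148/(0.0411·4.58) = 0.07862 K/W
  R_conv,out = 1/(hA) = 1/(25.6·4.58) = 0.008529 K/W
ΣR = 4.390×10^-4 + 0.07862 + 0.008529 = 0.08759 K/W
Q = ΔT/ΣR = (21.4 °C − -8.5 °C)/0.08759 = 341 W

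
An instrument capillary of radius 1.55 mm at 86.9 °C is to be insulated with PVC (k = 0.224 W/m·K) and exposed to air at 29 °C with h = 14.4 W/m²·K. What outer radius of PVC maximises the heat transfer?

For a cylinder, r_cr = k_ins/h = 0.224/14.4 = 0.0156 m = 1.56 cm

r_cr = 1.56 cm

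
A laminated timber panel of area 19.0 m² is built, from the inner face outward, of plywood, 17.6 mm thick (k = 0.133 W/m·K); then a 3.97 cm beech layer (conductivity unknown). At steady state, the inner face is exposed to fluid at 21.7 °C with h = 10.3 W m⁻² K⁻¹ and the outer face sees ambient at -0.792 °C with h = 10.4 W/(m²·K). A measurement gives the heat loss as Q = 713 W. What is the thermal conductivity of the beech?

k = 0.145 W/m·K

ΣR = ΔT/Q = |21.7 − -0.792|/713 = 0.03155 K/W
Known resistances:
  R_conv,in = 1/(hA) = 1/(10.3·19.0) = 0.005110 K/W
  R_plywood = L/(kA) = 0.0176/(0.133·19.0) = 0.006965 K/W
  R_conv,out = 1/(hA) = 1/(10.4·19.0) = 0.005061 K/W
R_beech = ΣR − ΣR_known = 0.03155 − 0.01714 = 0.01441 K/W
L/(kA) = 0.01441 ⇒ k = 0.0397/(0.01441·19.0) = 0.145 W/m·K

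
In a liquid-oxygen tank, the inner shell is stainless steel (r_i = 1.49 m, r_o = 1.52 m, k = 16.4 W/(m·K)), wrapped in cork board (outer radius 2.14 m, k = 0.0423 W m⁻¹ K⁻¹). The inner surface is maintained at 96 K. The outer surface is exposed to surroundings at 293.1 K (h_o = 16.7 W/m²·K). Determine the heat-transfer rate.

Series thermal resistances, inner to outer:
  R_stainless steel = (1/1.49 − 1/1.52)/(4πk) = 0.01325/(4π·16.4) = 6.427×10^-5 K/W
  R_cork board = (1/1.52 − 1/2.14)/(4πk) = 0.1906/(4π·0.0423) = 0.3586 K/W
  R_conv,out = 1/(4πr²h) = 1/(4π·2.14²·16.7) = 0.001041 K/W
ΣR = 6.427×10^-5 + 0.3586 + 0.001041 = 0.3597 K/W
Q = ΔT/ΣR = (96 K − 293.1 K)/0.3597 = -548 W
(Negative Q ⇒ heat flows inward; heat gain = 548 W.)

Q = 548 W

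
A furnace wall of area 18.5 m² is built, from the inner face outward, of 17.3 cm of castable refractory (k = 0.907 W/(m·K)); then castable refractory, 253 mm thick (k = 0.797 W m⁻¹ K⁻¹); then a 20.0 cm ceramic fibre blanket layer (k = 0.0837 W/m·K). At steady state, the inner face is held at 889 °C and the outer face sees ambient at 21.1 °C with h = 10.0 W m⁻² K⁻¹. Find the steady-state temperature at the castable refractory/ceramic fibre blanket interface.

T = 742 °C

Series thermal resistances, inner to outer:
  R_castable refractory = L/(kA) = 0.173/(0.907·18.5) = 0.01031 K/W
  R_castable refractory = L/(kA) = 0.253/(0.797·18.5) = 0.01716 K/W
  R_ceramic fibre blanket = L/(kA) = 0.200/(0.0837·18.5) = 0.1292 K/W
  R_conv,out = 1/(hA) = 1/(10.0·18.5) = 0.005405 K/W
ΣR = 0.01031 + 0.01716 + 0.1292 + 0.005405 = 0.1621 K/W
Q = ΔT/ΣR = (889 °C − 21.1 °C)/0.1621 = 5354 W
From the inner boundary to the castable refractory/ceramic fibre blanket interface, ΣR_partial = 0.02747 K/W.
T_interface = T_in − Q·ΣR_partial = 889 °C − (5354)(0.02747) = 742 °C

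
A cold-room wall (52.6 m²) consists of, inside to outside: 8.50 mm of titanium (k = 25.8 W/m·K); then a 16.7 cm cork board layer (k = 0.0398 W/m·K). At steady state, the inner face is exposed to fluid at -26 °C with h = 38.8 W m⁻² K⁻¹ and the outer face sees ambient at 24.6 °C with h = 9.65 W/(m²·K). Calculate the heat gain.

Q = 615 W

Series thermal resistances, inner to outer:
  R_conv,in = 1/(hA) = 1/(38.8·52.6) = 4.900×10^-4 K/W
  R_titanium = L/(kA) = 0.00850/(25.8·52.6) = 6.263×10^-6 K/W
  R_cork board = L/(kA) = 0.167/(0.0398·52.6) = 0.07977 K/W
  R_conv,out = 1/(hA) = 1/(9.65·52.6) = 0.001970 K/W
ΣR = 4.900×10^-4 + 6.263×10^-6 + 0.07977 + 0.001970 = 0.08224 K/W
Q = ΔT/ΣR = (-26 °C − 24.6 °C)/0.08224 = -615 W
(Negative Q ⇒ heat flows inward; heat gain = 615 W.)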